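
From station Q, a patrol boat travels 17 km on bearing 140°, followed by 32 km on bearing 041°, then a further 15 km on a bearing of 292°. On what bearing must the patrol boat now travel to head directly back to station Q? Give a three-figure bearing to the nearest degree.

Leg 1 (140°, 17 km): east 17 sin 140° = 10.93, north 17 cos 140° = -13.02
Leg 2 (041°, 32 km): east 32 sin 41° = 20.99, north 32 cos 41° = 24.15
Leg 3 (292°, 15 km): east 15 sin 292° = -13.91, north 15 cos 292° = 5.62
Net displacement: 18.01 east, 16.75 north. Direction back to start is (-18.01, -16.75): bearing = atan2(-18.01, -16.75) mod 360° = 227.09° ≈ 227°.

227°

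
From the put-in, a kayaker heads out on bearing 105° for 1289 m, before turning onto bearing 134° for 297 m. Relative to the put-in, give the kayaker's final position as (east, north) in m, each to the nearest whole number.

(1459, -540)

Leg 1 (105°, 1289 m): east 1289 sin 105° = 1245.08, north 1289 cos 105° = -333.62
Leg 2 (134°, 297 m): east 297 sin 134° = 213.64, north 297 cos 134° = -206.31
Summing: 1458.72 m east, -539.93 m north → (1459, -540).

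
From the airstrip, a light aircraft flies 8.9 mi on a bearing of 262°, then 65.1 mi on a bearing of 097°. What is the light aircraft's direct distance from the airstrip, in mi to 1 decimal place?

56.6 mi

Leg 1 (262°, 8.9 mi): east 8.9 sin 262° = -8.81, north 8.9 cos 262° = -1.24
Leg 2 (097°, 65.1 mi): east 65.1 sin 97° = 64.61, north 65.1 cos 97° = -7.93
Net: 55.80 east, -9.17 north. Distance = √((55.80)² + (-9.17)²) = 56.550 mi.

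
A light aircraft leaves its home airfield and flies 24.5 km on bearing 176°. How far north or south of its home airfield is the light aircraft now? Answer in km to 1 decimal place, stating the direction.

Leg 1 (176°, 24.5 km): east 24.5 sin 176° = 1.71, north 24.5 cos 176° = -24.44
Net north component: -24.44 km.

24.4 km south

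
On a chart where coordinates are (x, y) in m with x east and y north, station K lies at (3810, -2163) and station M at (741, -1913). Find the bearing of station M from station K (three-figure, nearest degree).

Δeast = 741 − 3810 = -3069.00; Δnorth = -1913 − -2163 = 250.00.
Bearing = atan2(Δeast, Δnorth) mod 360° = 274.66° ≈ 275°.

275°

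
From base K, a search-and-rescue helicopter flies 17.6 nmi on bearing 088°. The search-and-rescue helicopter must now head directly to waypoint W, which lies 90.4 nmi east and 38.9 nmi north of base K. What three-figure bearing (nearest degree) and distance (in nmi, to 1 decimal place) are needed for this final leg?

Leg 1 (088°, 17.6 nmi): east 17.6 sin 88° = 17.59, north 17.6 cos 88° = 0.61
Current position: (17.59, 0.61). Target: (90.4, 38.9). Remaining: Δeast = 72.81, Δnorth = 38.29.
Bearing = atan2(72.81, 38.29) mod 360° = 62.26°; distance = √((72.81)² + (38.29)²) = 82.263 nmi.

062°, 82.3 nmi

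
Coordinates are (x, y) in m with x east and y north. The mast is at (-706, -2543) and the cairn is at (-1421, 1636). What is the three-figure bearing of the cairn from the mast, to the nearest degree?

350°

Δeast = -1421 − -706 = -715.00; Δnorth = 1636 − -2543 = 4179.00.
Bearing = atan2(Δeast, Δnorth) mod 360° = 350.29° ≈ 350°.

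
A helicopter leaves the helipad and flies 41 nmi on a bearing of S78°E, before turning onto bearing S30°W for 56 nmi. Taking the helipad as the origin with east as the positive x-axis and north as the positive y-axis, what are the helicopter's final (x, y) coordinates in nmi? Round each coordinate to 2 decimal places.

(12.10, -57.02)

Leg 1 (S78°E, 41 nmi): east 41 sin 102° = 40.10, north 41 cos 102° = -8.52
Leg 2 (S30°W, 56 nmi): east 56 sin 210° = -28.00, north 56 cos 210° = -48.50
Summing: 12.10 nmi east, -57.02 nmi north → (12.10, -57.02).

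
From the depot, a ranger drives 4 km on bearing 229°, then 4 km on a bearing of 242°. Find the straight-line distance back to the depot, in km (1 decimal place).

7.9 km

Leg 1 (229°, 4 km): east 4 sin 229° = -3.02, north 4 cos 229° = -2.62
Leg 2 (242°, 4 km): east 4 sin 242° = -3.53, north 4 cos 242° = -1.88
Net: -6.55 east, -4.50 north. Distance = √((-6.55)² + (-4.50)²) = 7.949 km.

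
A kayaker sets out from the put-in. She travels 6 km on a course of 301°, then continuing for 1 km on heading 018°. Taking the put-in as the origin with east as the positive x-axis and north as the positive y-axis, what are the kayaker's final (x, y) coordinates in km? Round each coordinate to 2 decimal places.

Leg 1 (301°, 6 km): east 6 sin 301° = -5.14, north 6 cos 301° = 3.09
Leg 2 (018°, 1 km): east 1 sin 18° = 0.31, north 1 cos 18° = 0.95
Summing: -4.83 km east, 4.04 km north → (-4.83, 4.04).

(-4.83, 4.04)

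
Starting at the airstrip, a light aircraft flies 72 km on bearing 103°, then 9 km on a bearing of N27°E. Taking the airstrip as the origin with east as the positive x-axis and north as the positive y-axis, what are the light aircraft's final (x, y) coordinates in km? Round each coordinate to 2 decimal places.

(74.24, -8.18)

Leg 1 (103°, 72 km): east 72 sin 103° = 70.15, north 72 cos 103° = -16.20
Leg 2 (N27°E, 9 km): east 9 sin 27° = 4.09, north 9 cos 27° = 8.02
Summing: 74.24 km east, -8.18 km north → (74.24, -8.18).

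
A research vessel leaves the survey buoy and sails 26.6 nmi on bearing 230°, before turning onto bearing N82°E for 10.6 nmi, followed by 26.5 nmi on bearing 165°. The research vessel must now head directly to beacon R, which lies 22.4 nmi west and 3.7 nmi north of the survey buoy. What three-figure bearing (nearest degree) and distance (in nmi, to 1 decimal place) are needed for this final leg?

Leg 1 (230°, 26.6 nmi): east 26.6 sin 230° = -20.38, north 26.6 cos 230° = -17.10
Leg 2 (N82°E, 10.6 nmi): east 10.6 sin 82° = 10.50, north 10.6 cos 82° = 1.48
Leg 3 (165°, 26.5 nmi): east 26.5 sin 165° = 6.86, north 26.5 cos 165° = -25.60
Current position: (-3.02, -41.22). Target: (-22.4, 3.7). Remaining: Δeast = -19.38, Δnorth = 44.92.
Bearing = atan2(-19.38, 44.92) mod 360° = 336.66°; distance = √((-19.38)² + (44.92)²) = 48.922 nmi.

337°, 48.9 nmi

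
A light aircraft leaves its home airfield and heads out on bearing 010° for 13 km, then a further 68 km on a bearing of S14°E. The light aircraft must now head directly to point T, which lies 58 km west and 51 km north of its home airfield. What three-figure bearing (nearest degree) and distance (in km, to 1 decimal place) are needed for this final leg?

Leg 1 (010°, 13 km): east 13 sin 10° = 2.26, north 13 cos 10° = 12.80
Leg 2 (S14°E, 68 km): east 68 sin 166° = 16.45, north 68 cos 166° = -65.98
Current position: (18.71, -53.18). Target: (-58, 51). Remaining: Δeast = -76.71, Δnorth = 104.18.
Bearing = atan2(-76.71, 104.18) mod 360° = 323.64°; distance = √((-76.71)² + (104.18)²) = 129.372 km.

324°, 129.4 km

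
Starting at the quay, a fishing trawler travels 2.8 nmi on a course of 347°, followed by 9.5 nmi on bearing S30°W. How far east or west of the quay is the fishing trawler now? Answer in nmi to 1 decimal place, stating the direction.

5.4 nmi west

Leg 1 (347°, 2.8 nmi): east 2.8 sin 347° = -0.63, north 2.8 cos 347° = 2.73
Leg 2 (S30°W, 9.5 nmi): east 9.5 sin 210° = -4.75, north 9.5 cos 210° = -8.23
Net east component: -5.38 nmi.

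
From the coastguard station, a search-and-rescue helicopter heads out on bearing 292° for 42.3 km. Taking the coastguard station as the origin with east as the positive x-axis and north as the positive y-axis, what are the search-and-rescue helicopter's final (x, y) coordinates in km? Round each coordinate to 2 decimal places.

Leg 1 (292°, 42.3 km): east 42.3 sin 292° = -39.22, north 42.3 cos 292° = 15.85
Summing: -39.22 km east, 15.85 km north → (-39.22, 15.85).

(-39.22, 15.85)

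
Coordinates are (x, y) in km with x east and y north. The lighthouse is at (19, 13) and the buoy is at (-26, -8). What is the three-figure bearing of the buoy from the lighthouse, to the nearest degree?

Δeast = -26 − 19 = -45.00; Δnorth = -8 − 13 = -21.00.
Bearing = atan2(Δeast, Δnorth) mod 360° = 244.98° ≈ 245°.

245°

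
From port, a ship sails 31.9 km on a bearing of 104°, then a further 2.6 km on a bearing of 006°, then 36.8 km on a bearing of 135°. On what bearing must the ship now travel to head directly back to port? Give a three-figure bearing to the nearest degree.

299°

Leg 1 (104°, 31.9 km): east 31.9 sin 104° = 30.95, north 31.9 cos 104° = -7.72
Leg 2 (006°, 2.6 km): east 2.6 sin 6° = 0.27, north 2.6 cos 6° = 2.59
Leg 3 (135°, 36.8 km): east 36.8 sin 135° = 26.02, north 36.8 cos 135° = -26.02
Net displacement: 57.25 east, -31.15 north. Direction back to start is (-57.25, 31.15): bearing = atan2(-57.25, 31.15) mod 360° = 298.55° ≈ 299°.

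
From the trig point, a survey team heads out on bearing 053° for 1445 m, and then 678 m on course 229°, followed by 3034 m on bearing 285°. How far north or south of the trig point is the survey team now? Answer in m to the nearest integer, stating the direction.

1210 m north

Leg 1 (053°, 1445 m): east 1445 sin 53° = 1154.03, north 1445 cos 53° = 869.62
Leg 2 (229°, 678 m): east 678 sin 229° = -511.69, north 678 cos 229° = -444.81
Leg 3 (285°, 3034 m): east 3034 sin 285° = -2930.62, north 3034 cos 285° = 785.26
Net north component: 1210.07 m.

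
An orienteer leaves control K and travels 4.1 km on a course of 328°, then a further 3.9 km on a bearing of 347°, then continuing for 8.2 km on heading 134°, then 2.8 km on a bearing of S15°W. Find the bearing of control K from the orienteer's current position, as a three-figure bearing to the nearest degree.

Leg 1 (328°, 4.1 km): east 4.1 sin 328° = -2.17, north 4.1 cos 328° = 3.48
Leg 2 (347°, 3.9 km): east 3.9 sin 347° = -0.88, north 3.9 cos 347° = 3.80
Leg 3 (134°, 8.2 km): east 8.2 sin 134° = 5.90, north 8.2 cos 134° = -5.70
Leg 4 (S15°W, 2.8 km): east 2.8 sin 195° = -0.72, north 2.8 cos 195° = -2.70
Net displacement: 2.12 east, -1.12 north. Direction back to start is (-2.12, 1.12): bearing = atan2(-2.12, 1.12) mod 360° = 297.88° ≈ 298°.

298°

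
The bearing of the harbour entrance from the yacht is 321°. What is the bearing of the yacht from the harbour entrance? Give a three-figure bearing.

Back-bearing = 321° − 180° = 141°.

141°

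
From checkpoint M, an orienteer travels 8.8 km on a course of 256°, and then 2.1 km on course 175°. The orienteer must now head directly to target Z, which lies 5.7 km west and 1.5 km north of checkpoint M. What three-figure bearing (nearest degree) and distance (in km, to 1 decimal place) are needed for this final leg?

Leg 1 (256°, 8.8 km): east 8.8 sin 256° = -8.54, north 8.8 cos 256° = -2.13
Leg 2 (175°, 2.1 km): east 2.1 sin 175° = 0.18, north 2.1 cos 175° = -2.09
Current position: (-8.36, -4.22). Target: (-5.7, 1.5). Remaining: Δeast = 2.66, Δnorth = 5.72.
Bearing = atan2(2.66, 5.72) mod 360° = 24.90°; distance = √((2.66)² + (5.72)²) = 6.307 km.

025°, 6.3 km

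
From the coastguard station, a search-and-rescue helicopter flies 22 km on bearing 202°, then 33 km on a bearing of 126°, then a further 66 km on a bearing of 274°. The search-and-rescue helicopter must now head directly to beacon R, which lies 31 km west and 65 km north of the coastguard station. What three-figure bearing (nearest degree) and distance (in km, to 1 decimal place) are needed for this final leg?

009°, 101.5 km

Leg 1 (202°, 22 km): east 22 sin 202° = -8.24, north 22 cos 202° = -20.40
Leg 2 (126°, 33 km): east 33 sin 126° = 26.70, north 33 cos 126° = -19.40
Leg 3 (274°, 66 km): east 66 sin 274° = -65.84, north 66 cos 274° = 4.60
Current position: (-47.38, -35.19). Target: (-31, 65). Remaining: Δeast = 16.38, Δnorth = 100.19.
Bearing = atan2(16.38, 100.19) mod 360° = 9.29°; distance = √((16.38)² + (100.19)²) = 101.522 km.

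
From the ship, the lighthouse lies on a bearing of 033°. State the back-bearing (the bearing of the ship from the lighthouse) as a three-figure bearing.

213°

Back-bearing = 033° + 180° = 213°.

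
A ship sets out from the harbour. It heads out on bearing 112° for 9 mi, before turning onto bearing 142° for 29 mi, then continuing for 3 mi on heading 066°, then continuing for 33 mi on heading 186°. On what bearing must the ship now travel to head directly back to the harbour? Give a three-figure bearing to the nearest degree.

Leg 1 (112°, 9 mi): east 9 sin 112° = 8.34, north 9 cos 112° = -3.37
Leg 2 (142°, 29 mi): east 29 sin 142° = 17.85, north 29 cos 142° = -22.85
Leg 3 (066°, 3 mi): east 3 sin 66° = 2.74, north 3 cos 66° = 1.22
Leg 4 (186°, 33 mi): east 33 sin 186° = -3.45, north 33 cos 186° = -32.82
Net displacement: 25.49 east, -57.82 north. Direction back to start is (-25.49, 57.82): bearing = atan2(-25.49, 57.82) mod 360° = 336.21° ≈ 336°.

336°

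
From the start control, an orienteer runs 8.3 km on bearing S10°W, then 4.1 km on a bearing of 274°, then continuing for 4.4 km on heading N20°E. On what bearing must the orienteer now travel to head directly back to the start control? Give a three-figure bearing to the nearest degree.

Leg 1 (S10°W, 8.3 km): east 8.3 sin 190° = -1.44, north 8.3 cos 190° = -8.17
Leg 2 (274°, 4.1 km): east 4.1 sin 274° = -4.09, north 4.1 cos 274° = 0.29
Leg 3 (N20°E, 4.4 km): east 4.4 sin 20° = 1.50, north 4.4 cos 20° = 4.13
Net displacement: -4.03 east, -3.75 north. Direction back to start is (4.03, 3.75): bearing = atan2(4.03, 3.75) mod 360° = 47.01° ≈ 047°.

047°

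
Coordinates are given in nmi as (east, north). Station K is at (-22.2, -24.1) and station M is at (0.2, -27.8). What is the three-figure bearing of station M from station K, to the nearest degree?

099°

Δeast = 0.2 − -22.2 = 22.40; Δnorth = -27.8 − -24.1 = -3.70.
Bearing = atan2(Δeast, Δnorth) mod 360° = 99.38° ≈ 099°.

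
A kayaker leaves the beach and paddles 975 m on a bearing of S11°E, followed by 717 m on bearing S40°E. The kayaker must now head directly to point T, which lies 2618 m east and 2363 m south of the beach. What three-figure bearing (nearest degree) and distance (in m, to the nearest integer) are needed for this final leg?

Leg 1 (S11°E, 975 m): east 975 sin 169° = 186.04, north 975 cos 169° = -957.09
Leg 2 (S40°E, 717 m): east 717 sin 140° = 460.88, north 717 cos 140° = -549.25
Current position: (646.92, -1506.34). Target: (2618, -2363). Remaining: Δeast = 1971.08, Δnorth = -856.66.
Bearing = atan2(1971.08, -856.66) mod 360° = 113.49°; distance = √((1971.08)² + (-856.66)²) = 2149.193 m.

113°, 2149 m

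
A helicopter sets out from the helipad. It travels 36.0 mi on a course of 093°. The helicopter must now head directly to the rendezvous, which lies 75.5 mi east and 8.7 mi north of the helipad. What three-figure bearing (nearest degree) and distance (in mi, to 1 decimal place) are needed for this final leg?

Leg 1 (093°, 36.0 mi): east 36.0 sin 93° = 35.95, north 36.0 cos 93° = -1.88
Current position: (35.95, -1.88). Target: (75.5, 8.7). Remaining: Δeast = 39.55, Δnorth = 10.58.
Bearing = atan2(39.55, 10.58) mod 360° = 75.02°; distance = √((39.55)² + (10.58)²) = 40.941 mi.

075°, 40.9 mi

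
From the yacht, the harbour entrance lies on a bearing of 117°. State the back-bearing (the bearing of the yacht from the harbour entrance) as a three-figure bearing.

Back-bearing = 117° + 180° = 297°.

297°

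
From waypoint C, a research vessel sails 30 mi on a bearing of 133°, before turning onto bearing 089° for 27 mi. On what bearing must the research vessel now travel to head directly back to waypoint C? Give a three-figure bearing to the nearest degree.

Leg 1 (133°, 30 mi): east 30 sin 133° = 21.94, north 30 cos 133° = -20.46
Leg 2 (089°, 27 mi): east 27 sin 89° = 27.00, north 27 cos 89° = 0.47
Net displacement: 48.94 east, -19.99 north. Direction back to start is (-48.94, 19.99): bearing = atan2(-48.94, 19.99) mod 360° = 292.22° ≈ 292°.

292°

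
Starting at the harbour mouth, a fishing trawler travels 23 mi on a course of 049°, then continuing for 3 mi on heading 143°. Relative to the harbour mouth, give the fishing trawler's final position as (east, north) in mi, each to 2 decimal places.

(19.16, 12.69)

Leg 1 (049°, 23 mi): east 23 sin 49° = 17.36, north 23 cos 49° = 15.09
Leg 2 (143°, 3 mi): east 3 sin 143° = 1.81, north 3 cos 143° = -2.40
Summing: 19.16 mi east, 12.69 mi north → (19.16, 12.69).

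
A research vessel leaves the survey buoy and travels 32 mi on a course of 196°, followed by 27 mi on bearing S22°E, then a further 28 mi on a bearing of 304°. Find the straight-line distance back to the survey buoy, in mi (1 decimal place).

45.7 mi

Leg 1 (196°, 32 mi): east 32 sin 196° = -8.82, north 32 cos 196° = -30.76
Leg 2 (S22°E, 27 mi): east 27 sin 158° = 10.11, north 27 cos 158° = -25.03
Leg 3 (304°, 28 mi): east 28 sin 304° = -23.21, north 28 cos 304° = 15.66
Net: -21.92 east, -40.14 north. Distance = √((-21.92)² + (-40.14)²) = 45.732 mi.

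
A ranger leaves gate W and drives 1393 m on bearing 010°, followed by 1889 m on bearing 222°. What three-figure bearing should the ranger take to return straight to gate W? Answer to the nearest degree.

088°

Leg 1 (010°, 1393 m): east 1393 sin 10° = 241.89, north 1393 cos 10° = 1371.84
Leg 2 (222°, 1889 m): east 1889 sin 222° = -1263.99, north 1889 cos 222° = -1403.80
Net displacement: -1022.10 east, -31.96 north. Direction back to start is (1022.10, 31.96): bearing = atan2(1022.10, 31.96) mod 360° = 88.21° ≈ 088°.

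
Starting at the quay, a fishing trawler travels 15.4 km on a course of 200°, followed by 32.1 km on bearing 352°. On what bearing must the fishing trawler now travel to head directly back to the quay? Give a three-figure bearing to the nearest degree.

Leg 1 (200°, 15.4 km): east 15.4 sin 200° = -5.27, north 15.4 cos 200° = -14.47
Leg 2 (352°, 32.1 km): east 32.1 sin 352° = -4.47, north 32.1 cos 352° = 31.79
Net displacement: -9.73 east, 17.32 north. Direction back to start is (9.73, -17.32): bearing = atan2(9.73, -17.32) mod 360° = 150.66° ≈ 151°.

151°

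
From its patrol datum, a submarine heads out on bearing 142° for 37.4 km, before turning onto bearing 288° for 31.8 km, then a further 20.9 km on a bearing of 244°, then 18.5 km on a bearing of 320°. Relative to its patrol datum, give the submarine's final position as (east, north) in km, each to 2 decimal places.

(-37.89, -14.63)

Leg 1 (142°, 37.4 km): east 37.4 sin 142° = 23.03, north 37.4 cos 142° = -29.47
Leg 2 (288°, 31.8 km): east 31.8 sin 288° = -30.24, north 31.8 cos 288° = 9.83
Leg 3 (244°, 20.9 km): east 20.9 sin 244° = -18.78, north 20.9 cos 244° = -9.16
Leg 4 (320°, 18.5 km): east 18.5 sin 320° = -11.89, north 18.5 cos 320° = 14.17
Summing: -37.89 km east, -14.63 km north → (-37.89, -14.63).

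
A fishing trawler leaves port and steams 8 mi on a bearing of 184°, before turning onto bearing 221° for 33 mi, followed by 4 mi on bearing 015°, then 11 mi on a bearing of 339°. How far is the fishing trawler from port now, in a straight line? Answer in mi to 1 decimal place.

31.3 mi

Leg 1 (184°, 8 mi): east 8 sin 184° = -0.56, north 8 cos 184° = -7.98
Leg 2 (221°, 33 mi): east 33 sin 221° = -21.65, north 33 cos 221° = -24.91
Leg 3 (015°, 4 mi): east 4 sin 15° = 1.04, north 4 cos 15° = 3.86
Leg 4 (339°, 11 mi): east 11 sin 339° = -3.94, north 11 cos 339° = 10.27
Net: -25.11 east, -18.75 north. Distance = √((-25.11)² + (-18.75)²) = 31.344 mi.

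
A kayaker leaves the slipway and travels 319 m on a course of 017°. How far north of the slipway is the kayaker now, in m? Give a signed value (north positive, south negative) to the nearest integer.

305 m

Leg 1 (017°, 319 m): east 319 sin 17° = 93.27, north 319 cos 17° = 305.06
Net north component: 305.06 m.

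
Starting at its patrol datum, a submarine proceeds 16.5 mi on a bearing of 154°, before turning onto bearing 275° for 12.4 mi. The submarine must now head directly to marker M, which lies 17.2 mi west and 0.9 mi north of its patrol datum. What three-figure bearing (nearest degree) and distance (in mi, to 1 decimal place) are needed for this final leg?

320°, 19.0 mi

Leg 1 (154°, 16.5 mi): east 16.5 sin 154° = 7.23, north 16.5 cos 154° = -14.83
Leg 2 (275°, 12.4 mi): east 12.4 sin 275° = -12.35, north 12.4 cos 275° = 1.08
Current position: (-5.12, -13.75). Target: (-17.2, 0.9). Remaining: Δeast = -12.08, Δnorth = 14.65.
Bearing = atan2(-12.08, 14.65) mod 360° = 320.49°; distance = √((-12.08)² + (14.65)²) = 18.988 mi.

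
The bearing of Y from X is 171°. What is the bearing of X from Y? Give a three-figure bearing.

Back-bearing = 171° + 180° = 351°.

351°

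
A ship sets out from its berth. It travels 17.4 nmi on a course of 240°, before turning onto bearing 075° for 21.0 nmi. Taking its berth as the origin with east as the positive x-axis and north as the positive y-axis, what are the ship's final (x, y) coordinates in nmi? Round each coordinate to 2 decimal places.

(5.22, -3.26)

Leg 1 (240°, 17.4 nmi): east 17.4 sin 240° = -15.07, north 17.4 cos 240° = -8.70
Leg 2 (075°, 21.0 nmi): east 21.0 sin 75° = 20.28, north 21.0 cos 75° = 5.44
Summing: 5.22 nmi east, -3.26 nmi north → (5.22, -3.26).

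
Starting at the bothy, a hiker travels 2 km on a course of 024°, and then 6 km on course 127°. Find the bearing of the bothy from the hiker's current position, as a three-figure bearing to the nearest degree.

288°

Leg 1 (024°, 2 km): east 2 sin 24° = 0.81, north 2 cos 24° = 1.83
Leg 2 (127°, 6 km): east 6 sin 127° = 4.79, north 6 cos 127° = -3.61
Net displacement: 5.61 east, -1.78 north. Direction back to start is (-5.61, 1.78): bearing = atan2(-5.61, 1.78) mod 360° = 287.65° ≈ 288°.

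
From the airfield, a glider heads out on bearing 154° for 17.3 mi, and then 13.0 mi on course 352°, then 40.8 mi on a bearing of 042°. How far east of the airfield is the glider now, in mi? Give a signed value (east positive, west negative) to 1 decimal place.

33.1 mi

Leg 1 (154°, 17.3 mi): east 17.3 sin 154° = 7.58, north 17.3 cos 154° = -15.55
Leg 2 (352°, 13.0 mi): east 13.0 sin 352° = -1.81, north 13.0 cos 352° = 12.87
Leg 3 (042°, 40.8 mi): east 40.8 sin 42° = 27.30, north 40.8 cos 42° = 30.32
Net east component: 33.08 mi.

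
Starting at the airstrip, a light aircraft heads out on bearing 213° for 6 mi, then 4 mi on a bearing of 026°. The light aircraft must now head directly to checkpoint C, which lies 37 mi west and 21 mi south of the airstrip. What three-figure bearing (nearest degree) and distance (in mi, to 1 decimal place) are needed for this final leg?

Leg 1 (213°, 6 mi): east 6 sin 213° = -3.27, north 6 cos 213° = -5.03
Leg 2 (026°, 4 mi): east 4 sin 26° = 1.75, north 4 cos 26° = 3.60
Current position: (-1.51, -1.44). Target: (-37, -21). Remaining: Δeast = -35.49, Δnorth = -19.56.
Bearing = atan2(-35.49, -19.56) mod 360° = 241.13°; distance = √((-35.49)² + (-19.56)²) = 40.521 mi.

241°, 40.5 mi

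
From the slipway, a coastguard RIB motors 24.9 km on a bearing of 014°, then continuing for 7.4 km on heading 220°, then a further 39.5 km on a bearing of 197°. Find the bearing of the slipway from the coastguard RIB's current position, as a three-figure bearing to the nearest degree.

Leg 1 (014°, 24.9 km): east 24.9 sin 14° = 6.02, north 24.9 cos 14° = 24.16
Leg 2 (220°, 7.4 km): east 7.4 sin 220° = -4.76, north 7.4 cos 220° = -5.67
Leg 3 (197°, 39.5 km): east 39.5 sin 197° = -11.55, north 39.5 cos 197° = -37.77
Net displacement: -10.28 east, -19.28 north. Direction back to start is (10.28, 19.28): bearing = atan2(10.28, 19.28) mod 360° = 28.07° ≈ 028°.

028°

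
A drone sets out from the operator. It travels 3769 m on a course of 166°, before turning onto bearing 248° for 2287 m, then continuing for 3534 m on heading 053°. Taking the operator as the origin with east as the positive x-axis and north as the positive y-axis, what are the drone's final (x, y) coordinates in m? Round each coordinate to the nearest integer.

(1614, -2387)

Leg 1 (166°, 3769 m): east 3769 sin 166° = 911.80, north 3769 cos 166° = -3657.04
Leg 2 (248°, 2287 m): east 2287 sin 248° = -2120.47, north 2287 cos 248° = -856.73
Leg 3 (053°, 3534 m): east 3534 sin 53° = 2822.38, north 3534 cos 53° = 2126.81
Summing: 1613.71 m east, -2386.96 m north → (1614, -2387).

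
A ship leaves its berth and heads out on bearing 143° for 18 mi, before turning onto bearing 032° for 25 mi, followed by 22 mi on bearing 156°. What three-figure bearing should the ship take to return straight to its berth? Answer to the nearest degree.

Leg 1 (143°, 18 mi): east 18 sin 143° = 10.83, north 18 cos 143° = -14.38
Leg 2 (032°, 25 mi): east 25 sin 32° = 13.25, north 25 cos 32° = 21.20
Leg 3 (156°, 22 mi): east 22 sin 156° = 8.95, north 22 cos 156° = -20.10
Net displacement: 33.03 east, -13.27 north. Direction back to start is (-33.03, 13.27): bearing = atan2(-33.03, 13.27) mod 360° = 291.89° ≈ 292°.

292°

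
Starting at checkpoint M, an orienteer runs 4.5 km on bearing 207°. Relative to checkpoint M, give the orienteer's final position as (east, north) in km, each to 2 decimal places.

(-2.04, -4.01)

Leg 1 (207°, 4.5 km): east 4.5 sin 207° = -2.04, north 4.5 cos 207° = -4.01
Summing: -2.04 km east, -4.01 km north → (-2.04, -4.01).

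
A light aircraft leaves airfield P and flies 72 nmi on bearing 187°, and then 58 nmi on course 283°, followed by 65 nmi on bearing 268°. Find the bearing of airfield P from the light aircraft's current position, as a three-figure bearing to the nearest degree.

Leg 1 (187°, 72 nmi): east 72 sin 187° = -8.77, north 72 cos 187° = -71.46
Leg 2 (283°, 58 nmi): east 58 sin 283° = -56.51, north 58 cos 283° = 13.05
Leg 3 (268°, 65 nmi): east 65 sin 268° = -64.96, north 65 cos 268° = -2.27
Net displacement: -130.25 east, -60.68 north. Direction back to start is (130.25, 60.68): bearing = atan2(130.25, 60.68) mod 360° = 65.02° ≈ 065°.

065°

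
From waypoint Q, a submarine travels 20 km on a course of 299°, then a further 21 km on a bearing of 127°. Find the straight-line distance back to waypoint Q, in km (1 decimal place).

Leg 1 (299°, 20 km): east 20 sin 299° = -17.49, north 20 cos 299° = 9.70
Leg 2 (127°, 21 km): east 21 sin 127° = 16.77, north 21 cos 127° = -12.64
Net: -0.72 east, -2.94 north. Distance = √((-0.72)² + (-2.94)²) = 3.029 km.

3.0 km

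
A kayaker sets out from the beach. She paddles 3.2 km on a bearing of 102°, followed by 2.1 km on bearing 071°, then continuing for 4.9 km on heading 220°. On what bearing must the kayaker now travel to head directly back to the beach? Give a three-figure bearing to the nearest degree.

Leg 1 (102°, 3.2 km): east 3.2 sin 102° = 3.13, north 3.2 cos 102° = -0.67
Leg 2 (071°, 2.1 km): east 2.1 sin 71° = 1.99, north 2.1 cos 71° = 0.68
Leg 3 (220°, 4.9 km): east 4.9 sin 220° = -3.15, north 4.9 cos 220° = -3.75
Net displacement: 1.97 east, -3.74 north. Direction back to start is (-1.97, 3.74): bearing = atan2(-1.97, 3.74) mod 360° = 332.24° ≈ 332°.

332°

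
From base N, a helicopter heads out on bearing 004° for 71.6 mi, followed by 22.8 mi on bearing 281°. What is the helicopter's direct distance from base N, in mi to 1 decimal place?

Leg 1 (004°, 71.6 mi): east 71.6 sin 4° = 4.99, north 71.6 cos 4° = 71.43
Leg 2 (281°, 22.8 mi): east 22.8 sin 281° = -22.38, north 22.8 cos 281° = 4.35
Net: -17.39 east, 75.78 north. Distance = √((-17.39)² + (75.78)²) = 77.745 mi.

77.7 mi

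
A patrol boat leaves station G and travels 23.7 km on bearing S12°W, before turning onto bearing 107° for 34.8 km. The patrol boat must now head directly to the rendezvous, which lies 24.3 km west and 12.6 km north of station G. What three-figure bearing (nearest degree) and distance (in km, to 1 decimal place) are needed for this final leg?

311°, 69.9 km

Leg 1 (S12°W, 23.7 km): east 23.7 sin 192° = -4.93, north 23.7 cos 192° = -23.18
Leg 2 (107°, 34.8 km): east 34.8 sin 107° = 33.28, north 34.8 cos 107° = -10.17
Current position: (28.35, -33.36). Target: (-24.3, 12.6). Remaining: Δeast = -52.65, Δnorth = 45.96.
Bearing = atan2(-52.65, 45.96) mod 360° = 311.12°; distance = √((-52.65)² + (45.96)²) = 69.887 km.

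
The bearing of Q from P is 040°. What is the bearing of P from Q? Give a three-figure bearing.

Back-bearing = 040° + 180° = 220°.

220°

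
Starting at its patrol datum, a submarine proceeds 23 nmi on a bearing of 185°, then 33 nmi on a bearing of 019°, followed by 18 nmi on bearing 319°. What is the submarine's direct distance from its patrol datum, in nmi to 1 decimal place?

Leg 1 (185°, 23 nmi): east 23 sin 185° = -2.00, north 23 cos 185° = -22.91
Leg 2 (019°, 33 nmi): east 33 sin 19° = 10.74, north 33 cos 19° = 31.20
Leg 3 (319°, 18 nmi): east 18 sin 319° = -11.81, north 18 cos 319° = 13.58
Net: -3.07 east, 21.87 north. Distance = √((-3.07)² + (21.87)²) = 22.089 nmi.

22.1 nmi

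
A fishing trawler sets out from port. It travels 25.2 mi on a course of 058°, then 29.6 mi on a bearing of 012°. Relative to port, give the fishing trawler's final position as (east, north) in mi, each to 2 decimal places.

Leg 1 (058°, 25.2 mi): east 25.2 sin 58° = 21.37, north 25.2 cos 58° = 13.35
Leg 2 (012°, 29.6 mi): east 29.6 sin 12° = 6.15, north 29.6 cos 12° = 28.95
Summing: 27.52 mi east, 42.31 mi north → (27.52, 42.31).

(27.52, 42.31)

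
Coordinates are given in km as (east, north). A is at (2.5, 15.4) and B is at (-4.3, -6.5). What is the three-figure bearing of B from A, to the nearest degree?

197°

Δeast = -4.3 − 2.5 = -6.80; Δnorth = -6.5 − 15.4 = -21.90.
Bearing = atan2(Δeast, Δnorth) mod 360° = 197.25° ≈ 197°.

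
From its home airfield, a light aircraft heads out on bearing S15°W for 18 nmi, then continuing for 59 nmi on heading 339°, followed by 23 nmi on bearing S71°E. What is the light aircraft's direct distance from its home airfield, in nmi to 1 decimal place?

30.5 nmi

Leg 1 (S15°W, 18 nmi): east 18 sin 195° = -4.66, north 18 cos 195° = -17.39
Leg 2 (339°, 59 nmi): east 59 sin 339° = -21.14, north 59 cos 339° = 55.08
Leg 3 (S71°E, 23 nmi): east 23 sin 109° = 21.75, north 23 cos 109° = -7.49
Net: -4.06 east, 30.21 north. Distance = √((-4.06)² + (30.21)²) = 30.478 nmi.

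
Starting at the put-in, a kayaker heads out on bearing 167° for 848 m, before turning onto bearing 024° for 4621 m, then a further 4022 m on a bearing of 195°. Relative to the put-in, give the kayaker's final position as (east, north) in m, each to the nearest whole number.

Leg 1 (167°, 848 m): east 848 sin 167° = 190.76, north 848 cos 167° = -826.27
Leg 2 (024°, 4621 m): east 4621 sin 24° = 1879.53, north 4621 cos 24° = 4221.49
Leg 3 (195°, 4022 m): east 4022 sin 195° = -1040.97, north 4022 cos 195° = -3884.95
Summing: 1029.32 m east, -489.73 m north → (1029, -490).

(1029, -490)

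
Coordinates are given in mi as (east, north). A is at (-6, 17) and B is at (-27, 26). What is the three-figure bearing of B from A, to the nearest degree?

293°

Δeast = -27 − -6 = -21.00; Δnorth = 26 − 17 = 9.00.
Bearing = atan2(Δeast, Δnorth) mod 360° = 293.20° ≈ 293°.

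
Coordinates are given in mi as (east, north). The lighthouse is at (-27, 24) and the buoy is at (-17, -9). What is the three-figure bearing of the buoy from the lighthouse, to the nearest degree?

Δeast = -17 − -27 = 10.00; Δnorth = -9 − 24 = -33.00.
Bearing = atan2(Δeast, Δnorth) mod 360° = 163.14° ≈ 163°.

163°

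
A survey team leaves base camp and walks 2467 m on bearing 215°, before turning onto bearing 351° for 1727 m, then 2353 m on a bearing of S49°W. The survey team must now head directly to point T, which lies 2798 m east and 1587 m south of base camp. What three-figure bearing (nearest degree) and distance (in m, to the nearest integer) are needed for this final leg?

Leg 1 (215°, 2467 m): east 2467 sin 215° = -1415.01, north 2467 cos 215° = -2020.85
Leg 2 (351°, 1727 m): east 1727 sin 351° = -270.16, north 1727 cos 351° = 1705.74
Leg 3 (S49°W, 2353 m): east 2353 sin 229° = -1775.83, north 2353 cos 229° = -1543.71
Current position: (-3461.01, -1858.82). Target: (2798, -1587). Remaining: Δeast = 6259.01, Δnorth = 271.82.
Bearing = atan2(6259.01, 271.82) mod 360° = 87.51°; distance = √((6259.01)² + (271.82)²) = 6264.907 m.

088°, 6265 m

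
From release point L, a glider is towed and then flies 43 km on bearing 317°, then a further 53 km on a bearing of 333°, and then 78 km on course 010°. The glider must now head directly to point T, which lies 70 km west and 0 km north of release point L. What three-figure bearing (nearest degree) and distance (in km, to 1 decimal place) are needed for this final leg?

Leg 1 (317°, 43 km): east 43 sin 317° = -29.33, north 43 cos 317° = 31.45
Leg 2 (333°, 53 km): east 53 sin 333° = -24.06, north 53 cos 333° = 47.22
Leg 3 (010°, 78 km): east 78 sin 10° = 13.54, north 78 cos 10° = 76.82
Current position: (-39.84, 155.49). Target: (-70, 0). Remaining: Δeast = -30.16, Δnorth = -155.49.
Bearing = atan2(-30.16, -155.49) mod 360° = 190.98°; distance = √((-30.16)² + (-155.49)²) = 158.384 km.

191°, 158.4 km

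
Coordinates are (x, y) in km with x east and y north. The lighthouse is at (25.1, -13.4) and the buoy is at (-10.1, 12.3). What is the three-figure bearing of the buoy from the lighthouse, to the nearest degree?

306°

Δeast = -10.1 − 25.1 = -35.20; Δnorth = 12.3 − -13.4 = 25.70.
Bearing = atan2(Δeast, Δnorth) mod 360° = 306.13° ≈ 306°.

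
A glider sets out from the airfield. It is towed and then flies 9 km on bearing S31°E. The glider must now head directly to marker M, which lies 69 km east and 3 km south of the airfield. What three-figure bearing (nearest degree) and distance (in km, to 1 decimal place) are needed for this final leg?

086°, 64.5 km

Leg 1 (S31°E, 9 km): east 9 sin 149° = 4.64, north 9 cos 149° = -7.71
Current position: (4.64, -7.71). Target: (69, -3). Remaining: Δeast = 64.36, Δnorth = 4.71.
Bearing = atan2(64.36, 4.71) mod 360° = 85.81°; distance = √((64.36)² + (4.71)²) = 64.537 km.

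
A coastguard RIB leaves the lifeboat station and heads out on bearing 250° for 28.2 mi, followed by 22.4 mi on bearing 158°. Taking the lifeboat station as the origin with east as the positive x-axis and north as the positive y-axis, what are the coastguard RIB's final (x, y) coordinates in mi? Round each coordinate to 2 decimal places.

(-18.11, -30.41)

Leg 1 (250°, 28.2 mi): east 28.2 sin 250° = -26.50, north 28.2 cos 250° = -9.64
Leg 2 (158°, 22.4 mi): east 22.4 sin 158° = 8.39, north 22.4 cos 158° = -20.77
Summing: -18.11 mi east, -30.41 mi north → (-18.11, -30.41).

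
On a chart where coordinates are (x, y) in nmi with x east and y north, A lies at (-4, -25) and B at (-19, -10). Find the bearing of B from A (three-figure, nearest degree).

Δeast = -19 − -4 = -15.00; Δnorth = -10 − -25 = 15.00.
Bearing = atan2(Δeast, Δnorth) mod 360° = 315.00° ≈ 315°.

315°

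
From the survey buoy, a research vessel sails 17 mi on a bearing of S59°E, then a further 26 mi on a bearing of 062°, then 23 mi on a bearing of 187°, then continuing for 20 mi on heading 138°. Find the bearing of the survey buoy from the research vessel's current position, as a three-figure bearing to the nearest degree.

305°

Leg 1 (S59°E, 17 mi): east 17 sin 121° = 14.57, north 17 cos 121° = -8.76
Leg 2 (062°, 26 mi): east 26 sin 62° = 22.96, north 26 cos 62° = 12.21
Leg 3 (187°, 23 mi): east 23 sin 187° = -2.80, north 23 cos 187° = -22.83
Leg 4 (138°, 20 mi): east 20 sin 138° = 13.38, north 20 cos 138° = -14.86
Net displacement: 48.11 east, -34.24 north. Direction back to start is (-48.11, 34.24): bearing = atan2(-48.11, 34.24) mod 360° = 305.44° ≈ 305°.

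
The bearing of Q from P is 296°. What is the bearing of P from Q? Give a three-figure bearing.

Back-bearing = 296° − 180° = 116°.

116°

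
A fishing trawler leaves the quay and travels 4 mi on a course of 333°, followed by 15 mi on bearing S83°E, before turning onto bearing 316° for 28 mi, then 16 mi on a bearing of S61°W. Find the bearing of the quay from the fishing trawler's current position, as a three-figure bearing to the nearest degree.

Leg 1 (333°, 4 mi): east 4 sin 333° = -1.82, north 4 cos 333° = 3.56
Leg 2 (S83°E, 15 mi): east 15 sin 97° = 14.89, north 15 cos 97° = -1.83
Leg 3 (316°, 28 mi): east 28 sin 316° = -19.45, north 28 cos 316° = 20.14
Leg 4 (S61°W, 16 mi): east 16 sin 241° = -13.99, north 16 cos 241° = -7.76
Net displacement: -20.37 east, 14.12 north. Direction back to start is (20.37, -14.12): bearing = atan2(20.37, -14.12) mod 360° = 124.73° ≈ 125°.

125°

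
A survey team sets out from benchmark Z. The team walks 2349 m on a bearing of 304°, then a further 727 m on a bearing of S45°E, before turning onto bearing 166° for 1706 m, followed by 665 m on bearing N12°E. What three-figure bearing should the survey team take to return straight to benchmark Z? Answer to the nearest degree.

Leg 1 (304°, 2349 m): east 2349 sin 304° = -1947.41, north 2349 cos 304° = 1313.54
Leg 2 (S45°E, 727 m): east 727 sin 135° = 514.07, north 727 cos 135° = -514.07
Leg 3 (166°, 1706 m): east 1706 sin 166° = 412.72, north 1706 cos 166° = -1655.32
Leg 4 (N12°E, 665 m): east 665 sin 12° = 138.26, north 665 cos 12° = 650.47
Net displacement: -882.36 east, -205.38 north. Direction back to start is (882.36, 205.38): bearing = atan2(882.36, 205.38) mod 360° = 76.90° ≈ 077°.

077°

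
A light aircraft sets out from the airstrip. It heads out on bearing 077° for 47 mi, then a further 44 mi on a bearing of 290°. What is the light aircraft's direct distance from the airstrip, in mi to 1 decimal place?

Leg 1 (077°, 47 mi): east 47 sin 77° = 45.80, north 47 cos 77° = 10.57
Leg 2 (290°, 44 mi): east 44 sin 290° = -41.35, north 44 cos 290° = 15.05
Net: 4.45 east, 25.62 north. Distance = √((4.45)² + (25.62)²) = 26.005 mi.

26.0 mi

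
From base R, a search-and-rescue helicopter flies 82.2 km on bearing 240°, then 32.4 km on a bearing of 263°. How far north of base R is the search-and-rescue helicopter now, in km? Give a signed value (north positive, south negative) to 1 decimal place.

-45.0 km

Leg 1 (240°, 82.2 km): east 82.2 sin 240° = -71.19, north 82.2 cos 240° = -41.10
Leg 2 (263°, 32.4 km): east 32.4 sin 263° = -32.16, north 32.4 cos 263° = -3.95
Net north component: -45.05 km.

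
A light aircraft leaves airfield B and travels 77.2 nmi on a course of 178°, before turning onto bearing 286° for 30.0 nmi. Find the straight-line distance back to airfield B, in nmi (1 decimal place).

73.7 nmi

Leg 1 (178°, 77.2 nmi): east 77.2 sin 178° = 2.69, north 77.2 cos 178° = -77.15
Leg 2 (286°, 30.0 nmi): east 30.0 sin 286° = -28.84, north 30.0 cos 286° = 8.27
Net: -26.14 east, -68.88 north. Distance = √((-26.14)² + (-68.88)²) = 73.678 nmi.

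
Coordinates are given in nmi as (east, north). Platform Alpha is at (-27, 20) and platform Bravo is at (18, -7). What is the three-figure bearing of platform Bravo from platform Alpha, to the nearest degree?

121°

Δeast = 18 − -27 = 45.00; Δnorth = -7 − 20 = -27.00.
Bearing = atan2(Δeast, Δnorth) mod 360° = 120.96° ≈ 121°.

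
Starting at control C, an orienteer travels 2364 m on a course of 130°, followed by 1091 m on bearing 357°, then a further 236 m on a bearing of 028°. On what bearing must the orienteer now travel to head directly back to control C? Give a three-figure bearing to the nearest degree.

277°

Leg 1 (130°, 2364 m): east 2364 sin 130° = 1810.93, north 2364 cos 130° = -1519.55
Leg 2 (357°, 1091 m): east 1091 sin 357° = -57.10, north 1091 cos 357° = 1089.50
Leg 3 (028°, 236 m): east 236 sin 28° = 110.80, north 236 cos 28° = 208.38
Net displacement: 1864.63 east, -221.67 north. Direction back to start is (-1864.63, 221.67): bearing = atan2(-1864.63, 221.67) mod 360° = 276.78° ≈ 277°.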